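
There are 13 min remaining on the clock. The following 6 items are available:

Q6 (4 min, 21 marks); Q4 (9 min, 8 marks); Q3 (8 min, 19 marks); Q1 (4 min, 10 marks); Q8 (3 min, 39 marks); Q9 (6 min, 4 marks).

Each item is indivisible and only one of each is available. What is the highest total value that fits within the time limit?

70 marks

Check high-value combinations within 13 min:
- Q6+Q1+Q8: time 4+4+3=11, value 21+10+39=70
- Q6+Q8+Q9: time 4+3+6=13, value 21+39+4=64
- Q6+Q8: time 4+3=7, value 21+39=60
Best: 70 marks.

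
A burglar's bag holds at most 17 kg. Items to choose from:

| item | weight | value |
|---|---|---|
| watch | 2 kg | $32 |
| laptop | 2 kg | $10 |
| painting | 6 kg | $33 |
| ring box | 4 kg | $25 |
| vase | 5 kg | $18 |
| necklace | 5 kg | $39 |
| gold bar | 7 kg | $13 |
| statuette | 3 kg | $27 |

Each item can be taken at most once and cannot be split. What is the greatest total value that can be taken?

Check high-value combinations within 17 kg:
- watch+laptop+ring box+necklace+statuette: weight 2+2+4+5+3=16, value 32+10+25+39+27=133
- watch+painting+necklace+statuette: weight 2+6+5+3=16, value 32+33+39+27=131
- watch+painting+ring box+necklace: weight 2+6+4+5=17, value 32+33+25+39=129
- watch+laptop+painting+ring box+statuette: weight 2+2+6+4+3=17, value 32+10+33+25+27=127
- watch+laptop+vase+necklace+statuette: weight 2+2+5+5+3=17, value 32+10+18+39+27=126
Best: $133.

$133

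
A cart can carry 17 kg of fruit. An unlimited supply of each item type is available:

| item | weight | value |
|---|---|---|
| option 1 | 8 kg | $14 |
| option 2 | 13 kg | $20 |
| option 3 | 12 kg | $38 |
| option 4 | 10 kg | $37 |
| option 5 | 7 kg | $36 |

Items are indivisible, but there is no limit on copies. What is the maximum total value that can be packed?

$73

Best value-per-unit is option 5 at 36/7; filling with it alone gives 2×36 = 72.
Optimal mix: 1×option 4 + 1×option 5 → weight 17, value 73.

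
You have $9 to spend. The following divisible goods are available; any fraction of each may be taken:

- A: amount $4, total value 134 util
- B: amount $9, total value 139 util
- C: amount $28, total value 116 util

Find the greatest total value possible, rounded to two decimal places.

Take in order of value per unit:
- A (134/4 per unit): all 4 → value 134, running total 134.00
- B (139/9 per unit): 5 of 9 → value 5×139/9 = 77.2222, running total 211.22
Total 211.22.

211.22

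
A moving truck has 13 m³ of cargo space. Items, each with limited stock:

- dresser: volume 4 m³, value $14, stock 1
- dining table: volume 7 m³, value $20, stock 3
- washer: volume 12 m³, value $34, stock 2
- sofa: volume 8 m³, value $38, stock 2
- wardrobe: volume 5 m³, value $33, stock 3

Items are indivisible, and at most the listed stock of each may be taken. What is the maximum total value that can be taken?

Top feasible selections:
- 1×sofa + 1×wardrobe: volume 13, value 71
- 2×wardrobe: volume 10, value 66
Best: $71.

$71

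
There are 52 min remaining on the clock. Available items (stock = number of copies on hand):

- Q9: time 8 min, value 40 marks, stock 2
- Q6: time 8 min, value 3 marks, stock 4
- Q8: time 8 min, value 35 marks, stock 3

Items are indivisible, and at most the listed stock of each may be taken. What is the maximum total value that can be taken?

Best selections within time 52 and stock limits:
- 2×Q9 + 1×Q6 + 3×Q8: time 48, value 188
- 2×Q9 + 3×Q8: time 40, value 185
Best: 188 marks.

188 marks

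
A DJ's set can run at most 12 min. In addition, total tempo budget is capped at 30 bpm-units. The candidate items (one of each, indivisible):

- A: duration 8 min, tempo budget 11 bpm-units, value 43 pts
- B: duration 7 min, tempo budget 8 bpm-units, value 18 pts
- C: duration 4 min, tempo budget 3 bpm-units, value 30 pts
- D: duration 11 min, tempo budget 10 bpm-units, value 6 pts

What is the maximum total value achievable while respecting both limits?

73 pts

Feasible sets respecting both limits:
- A+C: duration 12, tempo budget 14, value 73
- B+C: duration 11, tempo budget 11, value 48
- A: duration 8, tempo budget 11, value 43
- C: duration 4, tempo budget 3, value 30
Best: 73 pts.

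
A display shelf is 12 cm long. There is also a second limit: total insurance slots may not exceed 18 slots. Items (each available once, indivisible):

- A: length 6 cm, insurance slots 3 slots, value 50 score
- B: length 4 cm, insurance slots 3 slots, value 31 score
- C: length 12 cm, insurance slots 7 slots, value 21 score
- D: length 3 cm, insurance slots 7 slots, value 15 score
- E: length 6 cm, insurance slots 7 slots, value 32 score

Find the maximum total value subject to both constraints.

82 score

Feasible sets respecting both limits:
- A+E: length 12, insurance slots 10, value 82
- A+B: length 10, insurance slots 6, value 81
- A+D: length 9, insurance slots 10, value 65
Best: 82 score.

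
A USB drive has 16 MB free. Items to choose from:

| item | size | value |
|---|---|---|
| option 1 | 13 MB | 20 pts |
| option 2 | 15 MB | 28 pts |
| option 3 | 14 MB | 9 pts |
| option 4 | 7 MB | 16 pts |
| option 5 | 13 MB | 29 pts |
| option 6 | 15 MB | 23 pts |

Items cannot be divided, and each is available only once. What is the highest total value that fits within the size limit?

29 pts

Check high-value combinations within 16 MB:
- option 5: size 13, value 29
- option 2: size 15, value 28
- option 6: size 15, value 23
- option 1: size 13, value 20
- option 4: size 7, value 16
Best: 29 pts.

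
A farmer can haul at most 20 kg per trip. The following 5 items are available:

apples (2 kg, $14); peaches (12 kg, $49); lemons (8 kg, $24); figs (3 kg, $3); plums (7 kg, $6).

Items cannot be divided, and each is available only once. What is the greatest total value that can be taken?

This is a 0/1 knapsack; check combinations near the capacity.
- peaches+lemons: weight 12+8=20, value 49+24=73
- apples+peaches+figs: weight 2+12+3=17, value 14+49+3=66
- apples+peaches: weight 2+12=14, value 14+49=63
Best: $73.

$73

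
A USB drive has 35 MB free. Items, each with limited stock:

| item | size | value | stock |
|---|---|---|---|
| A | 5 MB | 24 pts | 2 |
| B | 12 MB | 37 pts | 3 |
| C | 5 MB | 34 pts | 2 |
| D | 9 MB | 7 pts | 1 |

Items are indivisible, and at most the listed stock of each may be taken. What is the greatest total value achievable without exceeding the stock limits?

Best selections within size 35 and stock limits:
- 2×A + 1×B + 2×C: size 32, value 153
- 2×B + 2×C: size 34, value 142
- 1×A + 2×B + 1×C: size 34, value 132
- 1×A + 1×B + 2×C: size 27, value 129
Best: 153 pts.

153 pts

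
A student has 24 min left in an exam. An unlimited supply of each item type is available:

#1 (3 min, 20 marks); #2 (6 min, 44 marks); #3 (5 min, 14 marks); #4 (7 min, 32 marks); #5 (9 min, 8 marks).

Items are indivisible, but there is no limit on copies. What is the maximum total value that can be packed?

Best value-per-unit is #2 at 44/6, and filling with it alone uses time 4×6=24. No mix of the others beats 4×44 = 176.

176 marks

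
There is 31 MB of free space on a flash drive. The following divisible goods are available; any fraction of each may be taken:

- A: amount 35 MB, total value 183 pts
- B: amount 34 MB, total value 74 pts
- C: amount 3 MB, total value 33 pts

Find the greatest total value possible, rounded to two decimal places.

179.40

Take in order of value per unit:
- C (33/3 per unit): all 3 → value 33, running total 33.00
- A (183/35 per unit): 28 of 35 → value 28×183/35 = 146.4000, running total 179.40
Total 179.40.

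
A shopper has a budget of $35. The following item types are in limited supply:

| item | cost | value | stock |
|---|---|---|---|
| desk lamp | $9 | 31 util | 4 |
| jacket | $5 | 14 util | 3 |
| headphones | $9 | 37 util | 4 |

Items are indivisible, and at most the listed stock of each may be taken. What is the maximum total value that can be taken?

125 util

Best selections within cost 35 and stock limits:
- 1×jacket + 3×headphones: cost 32, value 125
- 1×desk lamp + 1×jacket + 2×headphones: cost 32, value 119
- 3×jacket + 2×headphones: cost 33, value 116
- 2×desk lamp + 1×jacket + 1×headphones: cost 32, value 113
Best: 125 util.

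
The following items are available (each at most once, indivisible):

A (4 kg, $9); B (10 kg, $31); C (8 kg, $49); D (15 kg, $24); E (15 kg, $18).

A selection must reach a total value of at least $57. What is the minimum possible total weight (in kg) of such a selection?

12

Subsets with value ≥ 57, sorted by total weight:
- A+C: weight 12, value 58
- B+C: weight 18, value 80
- A+B+C: weight 22, value 89
Minimum weight: 12 kg.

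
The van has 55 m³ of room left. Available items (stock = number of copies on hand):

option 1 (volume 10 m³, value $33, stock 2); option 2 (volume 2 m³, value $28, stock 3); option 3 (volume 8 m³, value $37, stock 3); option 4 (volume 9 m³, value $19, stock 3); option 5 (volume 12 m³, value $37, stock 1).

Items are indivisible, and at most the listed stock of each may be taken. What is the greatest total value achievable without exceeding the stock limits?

Best selections within volume 55 and stock limits:
- 1×option 1 + 3×option 2 + 3×option 3 + 1×option 5: volume 52, value 265
- 2×option 1 + 3×option 2 + 3×option 3: volume 50, value 261
- 2×option 1 + 3×option 2 + 2×option 3 + 1×option 5: volume 54, value 261
- 3×option 2 + 3×option 3 + 1×option 4 + 1×option 5: volume 51, value 251
Best: $265.

$265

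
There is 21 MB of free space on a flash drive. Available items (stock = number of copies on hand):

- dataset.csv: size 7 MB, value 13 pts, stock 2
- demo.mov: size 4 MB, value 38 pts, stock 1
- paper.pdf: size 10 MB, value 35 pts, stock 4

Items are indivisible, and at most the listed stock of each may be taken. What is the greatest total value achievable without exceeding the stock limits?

Best selections within size 21 and stock limits:
- 1×dataset.csv + 1×demo.mov + 1×paper.pdf: size 21, value 86
- 1×demo.mov + 1×paper.pdf: size 14, value 73
Best: 86 pts.

86 pts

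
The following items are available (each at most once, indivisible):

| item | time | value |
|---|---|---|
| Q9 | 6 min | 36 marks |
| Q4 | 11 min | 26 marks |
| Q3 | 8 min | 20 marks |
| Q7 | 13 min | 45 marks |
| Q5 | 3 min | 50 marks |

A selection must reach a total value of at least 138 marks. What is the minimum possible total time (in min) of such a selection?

Subsets with value ≥ 138, sorted by total time:
- Q9+Q3+Q7+Q5: time 30, value 151
- Q9+Q4+Q7+Q5: time 33, value 157
Minimum time: 30 min.

30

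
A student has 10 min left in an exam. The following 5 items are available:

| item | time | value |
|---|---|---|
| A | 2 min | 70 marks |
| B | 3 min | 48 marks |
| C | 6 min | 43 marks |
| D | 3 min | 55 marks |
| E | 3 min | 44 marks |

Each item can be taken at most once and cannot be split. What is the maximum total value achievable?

173 marks

Check high-value combinations within 10 min:
- A+B+D: time 2+3+3=8, value 70+48+55=173
- A+D+E: time 2+3+3=8, value 70+55+44=169
- A+B+E: time 2+3+3=8, value 70+48+44=162
- B+D+E: time 3+3+3=9, value 48+55+44=147
- A+D: time 2+3=5, value 70+55=125
Best: 173 marks.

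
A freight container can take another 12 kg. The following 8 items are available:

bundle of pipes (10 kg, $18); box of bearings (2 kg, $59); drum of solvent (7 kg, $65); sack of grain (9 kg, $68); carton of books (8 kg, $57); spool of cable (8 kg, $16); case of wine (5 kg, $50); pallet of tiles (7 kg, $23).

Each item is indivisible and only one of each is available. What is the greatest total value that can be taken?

$127

Check high-value combinations within 12 kg:
- box of bearings+sack of grain: weight 2+9=11, value 59+68=127
- box of bearings+drum of solvent: weight 2+7=9, value 59+65=124
- box of bearings+carton of books: weight 2+8=10, value 59+57=116
Best: $127.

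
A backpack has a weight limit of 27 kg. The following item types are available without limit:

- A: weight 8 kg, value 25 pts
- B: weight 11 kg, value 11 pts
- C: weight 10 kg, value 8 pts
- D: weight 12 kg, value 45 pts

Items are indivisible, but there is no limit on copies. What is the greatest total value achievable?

Best value-per-unit is D at 45/12, and filling with it alone uses weight 2×12=24. No mix of the others beats 2×45 = 90.

90 pts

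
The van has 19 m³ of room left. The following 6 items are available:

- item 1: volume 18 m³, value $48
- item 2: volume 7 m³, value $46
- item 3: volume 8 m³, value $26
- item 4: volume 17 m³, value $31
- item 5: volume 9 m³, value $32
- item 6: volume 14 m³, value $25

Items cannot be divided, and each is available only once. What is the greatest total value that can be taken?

Check high-value combinations within 19 m³:
- item 2+item 5: volume 7+9=16, value 46+32=78
- item 2+item 3: volume 7+8=15, value 46+26=72
- item 3+item 5: volume 8+9=17, value 26+32=58
- item 1: volume 18, value 48
- item 2: volume 7, value 46
Best: $78.

$78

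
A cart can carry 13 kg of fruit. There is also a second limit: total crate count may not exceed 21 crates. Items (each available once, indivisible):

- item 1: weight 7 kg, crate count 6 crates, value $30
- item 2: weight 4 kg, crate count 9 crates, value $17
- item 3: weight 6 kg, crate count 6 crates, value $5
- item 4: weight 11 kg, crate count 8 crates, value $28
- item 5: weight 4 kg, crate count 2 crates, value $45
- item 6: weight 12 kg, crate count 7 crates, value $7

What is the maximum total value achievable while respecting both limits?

Feasible sets respecting both limits:
- item 1+item 5: weight 11, crate count 8, value 75
- item 2+item 5: weight 8, crate count 11, value 62
- item 3+item 5: weight 10, crate count 8, value 50
Best: $75.

$75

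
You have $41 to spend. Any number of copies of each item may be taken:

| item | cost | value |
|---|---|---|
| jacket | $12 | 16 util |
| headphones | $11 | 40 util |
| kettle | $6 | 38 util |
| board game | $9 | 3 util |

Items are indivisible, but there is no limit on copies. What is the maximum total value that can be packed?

Best value-per-unit is kettle at 38/6; filling with it alone gives 6×38 = 228.
Optimal mix: 1×headphones + 5×kettle → cost 41, value 230.

230 util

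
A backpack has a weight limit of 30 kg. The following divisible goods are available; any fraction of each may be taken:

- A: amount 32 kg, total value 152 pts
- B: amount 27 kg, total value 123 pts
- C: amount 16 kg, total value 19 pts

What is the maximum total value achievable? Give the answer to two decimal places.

Take in order of value per unit:
- A (152/32 per unit): 30 of 32 → value 30×152/32 = 142.5000, running total 142.50
Total 142.50.

142.50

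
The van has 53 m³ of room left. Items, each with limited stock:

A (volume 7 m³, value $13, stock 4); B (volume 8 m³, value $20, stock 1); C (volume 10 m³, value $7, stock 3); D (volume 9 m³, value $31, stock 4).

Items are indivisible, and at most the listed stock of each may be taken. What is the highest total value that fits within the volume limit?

Top feasible selections:
- 1×A + 1×B + 4×D: volume 51, value 157
- 2×A + 4×D: volume 50, value 150
- 1×B + 4×D: volume 44, value 144
- 1×A + 1×C + 4×D: volume 53, value 144
Best: $157.

$157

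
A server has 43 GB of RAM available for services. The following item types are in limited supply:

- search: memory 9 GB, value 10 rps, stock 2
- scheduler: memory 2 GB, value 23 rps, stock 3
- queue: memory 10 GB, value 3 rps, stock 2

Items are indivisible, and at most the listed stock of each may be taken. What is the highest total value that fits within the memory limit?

Best selections within memory 43 and stock limits:
- 2×search + 3×scheduler + 1×queue: memory 34, value 92
- 2×search + 3×scheduler: memory 24, value 89
- 1×search + 3×scheduler + 2×queue: memory 35, value 85
Best: 92 rps.

92 rps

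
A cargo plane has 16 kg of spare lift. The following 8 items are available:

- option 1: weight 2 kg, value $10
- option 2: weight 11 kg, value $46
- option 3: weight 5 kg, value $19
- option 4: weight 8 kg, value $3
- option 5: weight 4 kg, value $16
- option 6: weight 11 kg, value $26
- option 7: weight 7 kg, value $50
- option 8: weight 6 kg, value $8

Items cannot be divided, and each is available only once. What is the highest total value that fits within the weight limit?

Check high-value combinations within 16 kg:
- option 3+option 5+option 7: weight 5+4+7=16, value 19+16+50=85
- option 1+option 3+option 7: weight 2+5+7=14, value 10+19+50=79
- option 1+option 5+option 7: weight 2+4+7=13, value 10+16+50=76
- option 3+option 7: weight 5+7=12, value 19+50=69
- option 1+option 7+option 8: weight 2+7+6=15, value 10+50+8=68
Best: $85.

$85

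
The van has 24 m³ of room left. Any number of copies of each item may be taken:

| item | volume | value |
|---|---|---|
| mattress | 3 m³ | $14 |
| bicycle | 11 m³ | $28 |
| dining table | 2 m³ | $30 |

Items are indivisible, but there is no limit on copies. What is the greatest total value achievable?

$360

Best value-per-unit is dining table at 30/2, and filling with it alone uses volume 12×2=24. No mix of the others beats 12×30 = 360.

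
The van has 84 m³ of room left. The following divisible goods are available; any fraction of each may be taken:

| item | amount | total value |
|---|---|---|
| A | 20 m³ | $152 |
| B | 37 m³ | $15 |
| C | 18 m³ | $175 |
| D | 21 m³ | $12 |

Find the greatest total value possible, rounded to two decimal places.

349.14

Take in order of value per unit:
- C (175/18 per unit): all 18 → value 175, running total 175.00
- A (152/20 per unit): all 20 → value 152, running total 327.00
- D (12/21 per unit): all 21 → value 12, running total 339.00
- B (15/37 per unit): 25 of 37 → value 25×15/37 = 10.1351, running total 349.14
Total 349.14.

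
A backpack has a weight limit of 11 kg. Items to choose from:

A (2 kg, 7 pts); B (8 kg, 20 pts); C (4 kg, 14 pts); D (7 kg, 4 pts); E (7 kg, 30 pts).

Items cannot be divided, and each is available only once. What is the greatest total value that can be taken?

Check high-value combinations within 11 kg:
- C+E: weight 4+7=11, value 14+30=44
- A+E: weight 2+7=9, value 7+30=37
- E: weight 7, value 30
Best: 44 pts.

44 pts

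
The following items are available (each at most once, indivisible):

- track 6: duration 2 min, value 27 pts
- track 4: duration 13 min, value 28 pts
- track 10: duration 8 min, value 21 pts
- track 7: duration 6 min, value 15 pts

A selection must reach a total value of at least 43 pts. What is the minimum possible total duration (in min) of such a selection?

10

Subsets with value ≥ 43, sorted by total duration:
- track 6+track 10: duration 10, value 48
- track 6+track 4: duration 15, value 55
- track 6+track 10+track 7: duration 16, value 63
- track 4+track 7: duration 19, value 43
Minimum duration: 10 min.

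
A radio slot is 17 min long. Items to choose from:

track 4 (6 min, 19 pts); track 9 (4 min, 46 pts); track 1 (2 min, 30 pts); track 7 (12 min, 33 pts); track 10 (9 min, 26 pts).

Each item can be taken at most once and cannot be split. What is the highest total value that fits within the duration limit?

102 pts

Check high-value combinations within 17 min:
- track 9+track 1+track 10: duration 4+2+9=15, value 46+30+26=102
- track 4+track 9+track 1: duration 6+4+2=12, value 19+46+30=95
- track 9+track 7: duration 4+12=16, value 46+33=79
Best: 102 pts.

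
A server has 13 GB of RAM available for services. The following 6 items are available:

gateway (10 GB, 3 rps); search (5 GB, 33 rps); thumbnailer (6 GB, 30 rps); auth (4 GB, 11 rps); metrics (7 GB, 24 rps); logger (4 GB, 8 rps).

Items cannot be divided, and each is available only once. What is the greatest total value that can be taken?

This is a 0/1 knapsack; check combinations near the capacity.
- search+thumbnailer: memory 5+6=11, value 33+30=63
- search+metrics: memory 5+7=12, value 33+24=57
- thumbnailer+metrics: memory 6+7=13, value 30+24=54
- search+auth+logger: memory 5+4+4=13, value 33+11+8=52
- search+auth: memory 5+4=9, value 33+11=44
Best: 63 rps.

63 rps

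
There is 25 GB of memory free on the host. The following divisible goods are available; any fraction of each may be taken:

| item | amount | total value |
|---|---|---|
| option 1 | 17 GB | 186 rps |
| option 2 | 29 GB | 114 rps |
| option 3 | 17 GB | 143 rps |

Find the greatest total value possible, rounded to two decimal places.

Take in order of value per unit:
- option 1 (186/17 per unit): all 17 → value 186, running total 186.00
- option 3 (143/17 per unit): 8 of 17 → value 8×143/17 = 67.2941, running total 253.29
Total 253.29.

253.29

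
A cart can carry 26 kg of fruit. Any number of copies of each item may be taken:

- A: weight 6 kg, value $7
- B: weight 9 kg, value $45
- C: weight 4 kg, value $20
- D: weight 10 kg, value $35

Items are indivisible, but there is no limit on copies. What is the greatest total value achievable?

Best value-per-unit is B at 45/9; filling with it alone gives 2×45 = 90.
Optimal mix: 2×B + 2×C → weight 26, value 130.

$130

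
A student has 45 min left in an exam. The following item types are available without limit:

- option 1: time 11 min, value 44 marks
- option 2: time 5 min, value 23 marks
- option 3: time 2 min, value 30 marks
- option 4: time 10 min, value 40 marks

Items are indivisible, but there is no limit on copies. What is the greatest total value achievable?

Best value-per-unit is option 3 at 30/2, and filling with it alone uses time 22×2=44. No mix of the others beats 22×30 = 660.

660 marks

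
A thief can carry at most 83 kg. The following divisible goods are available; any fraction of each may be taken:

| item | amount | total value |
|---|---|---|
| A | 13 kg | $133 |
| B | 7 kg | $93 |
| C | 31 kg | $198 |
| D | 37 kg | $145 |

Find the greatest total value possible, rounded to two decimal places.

549.41

Take in order of value per unit:
- B (93/7 per unit): all 7 → value 93, running total 93.00
- A (133/13 per unit): all 13 → value 133, running total 226.00
- C (198/31 per unit): all 31 → value 198, running total 424.00
- D (145/37 per unit): 32 of 37 → value 32×145/37 = 125.4054, running total 549.41
Total 549.41.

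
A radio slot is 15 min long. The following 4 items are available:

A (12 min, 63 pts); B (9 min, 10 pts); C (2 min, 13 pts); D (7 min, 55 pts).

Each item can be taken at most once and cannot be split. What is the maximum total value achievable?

76 pts

This is a 0/1 knapsack; check combinations near the capacity.
- A+C: duration 12+2=14, value 63+13=76
- C+D: duration 2+7=9, value 13+55=68
- A: duration 12, value 63
- D: duration 7, value 55
- B+C: duration 9+2=11, value 10+13=23
Best: 76 pts.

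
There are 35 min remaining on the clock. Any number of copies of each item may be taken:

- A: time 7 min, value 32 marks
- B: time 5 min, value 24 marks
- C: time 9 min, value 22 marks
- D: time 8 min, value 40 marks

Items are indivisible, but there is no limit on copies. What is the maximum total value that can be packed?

168 marks

Best value-per-unit is D at 40/8; filling with it alone gives 4×40 = 160.
Optimal mix: 2×A + 1×B + 2×D → time 35, value 168.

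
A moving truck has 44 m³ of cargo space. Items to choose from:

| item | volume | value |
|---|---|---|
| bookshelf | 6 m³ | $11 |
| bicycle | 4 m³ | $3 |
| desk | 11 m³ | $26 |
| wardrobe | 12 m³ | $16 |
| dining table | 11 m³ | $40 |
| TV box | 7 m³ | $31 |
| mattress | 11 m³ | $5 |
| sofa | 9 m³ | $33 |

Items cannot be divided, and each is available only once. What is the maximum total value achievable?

This is a 0/1 knapsack; check combinations near the capacity.
- bookshelf+desk+dining table+TV box+sofa: volume 6+11+11+7+9=44, value 11+26+40+31+33=141
- bicycle+desk+dining table+TV box+sofa: volume 4+11+11+7+9=42, value 3+26+40+31+33=133
- desk+dining table+TV box+sofa: volume 11+11+7+9=38, value 26+40+31+33=130
- bicycle+wardrobe+dining table+TV box+sofa: volume 4+12+11+7+9=43, value 3+16+40+31+33=123
- wardrobe+dining table+TV box+sofa: volume 12+11+7+9=39, value 16+40+31+33=120
Best: $141.

$141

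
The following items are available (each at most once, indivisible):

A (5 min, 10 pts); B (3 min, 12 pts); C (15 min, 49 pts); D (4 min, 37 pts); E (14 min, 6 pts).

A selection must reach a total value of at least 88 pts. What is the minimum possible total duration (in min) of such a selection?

Subsets with value ≥ 88, sorted by total duration:
- B+C+D: duration 22, value 98
- A+C+D: duration 24, value 96
- A+B+C+D: duration 27, value 108
- C+D+E: duration 33, value 92
Minimum duration: 22 min.

22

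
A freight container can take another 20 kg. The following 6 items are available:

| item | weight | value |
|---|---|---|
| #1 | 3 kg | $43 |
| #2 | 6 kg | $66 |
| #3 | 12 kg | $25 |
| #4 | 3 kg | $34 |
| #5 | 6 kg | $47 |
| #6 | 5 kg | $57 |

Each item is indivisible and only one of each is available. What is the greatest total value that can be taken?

$213

Check high-value combinations within 20 kg:
- #1+#2+#5+#6: weight 3+6+6+5=20, value 43+66+47+57=213
- #2+#4+#5+#6: weight 6+3+6+5=20, value 66+34+47+57=204
- #1+#2+#4+#6: weight 3+6+3+5=17, value 43+66+34+57=200
- #1+#2+#4+#5: weight 3+6+3+6=18, value 43+66+34+47=190
- #1+#4+#5+#6: weight 3+3+6+5=17, value 43+34+47+57=181
Best: $213.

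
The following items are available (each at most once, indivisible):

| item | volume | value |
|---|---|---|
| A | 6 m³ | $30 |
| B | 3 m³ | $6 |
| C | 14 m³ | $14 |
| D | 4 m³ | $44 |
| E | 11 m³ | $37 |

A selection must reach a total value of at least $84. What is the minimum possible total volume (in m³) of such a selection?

18

Subsets with value ≥ 84, sorted by total volume:
- B+D+E: volume 18, value 87
- A+D+E: volume 21, value 111
Minimum volume: 18 m³.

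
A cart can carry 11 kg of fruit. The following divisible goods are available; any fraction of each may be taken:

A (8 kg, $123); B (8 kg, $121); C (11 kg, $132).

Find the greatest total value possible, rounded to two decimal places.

Take in order of value per unit:
- A (123/8 per unit): all 8 → value 123, running total 123.00
- B (121/8 per unit): 3 of 8 → value 3×121/8 = 45.3750, running total 168.38
Total 168.38.

168.38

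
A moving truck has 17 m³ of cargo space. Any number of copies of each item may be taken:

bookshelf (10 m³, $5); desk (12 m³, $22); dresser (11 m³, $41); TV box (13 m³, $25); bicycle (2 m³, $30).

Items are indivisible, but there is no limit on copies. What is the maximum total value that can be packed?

$240

Best value-per-unit is bicycle at 30/2, and filling with it alone uses volume 8×2=16. No mix of the others beats 8×30 = 240.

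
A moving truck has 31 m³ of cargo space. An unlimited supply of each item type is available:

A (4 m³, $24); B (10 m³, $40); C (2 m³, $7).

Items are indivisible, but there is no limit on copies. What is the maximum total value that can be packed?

$175

Best value-per-unit is A at 24/4; filling with it alone gives 7×24 = 168.
Optimal mix: 7×A + 1×C → volume 30, value 175.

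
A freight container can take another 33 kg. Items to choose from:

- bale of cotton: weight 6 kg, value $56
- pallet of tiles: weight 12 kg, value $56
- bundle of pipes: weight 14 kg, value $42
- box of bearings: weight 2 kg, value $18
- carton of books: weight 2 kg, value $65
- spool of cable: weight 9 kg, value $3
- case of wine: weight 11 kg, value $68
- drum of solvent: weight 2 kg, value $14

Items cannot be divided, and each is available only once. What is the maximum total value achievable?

$263

This is a 0/1 knapsack; check combinations near the capacity.
- bale of cotton+pallet of tiles+box of bearings+carton of books+case of wine: weight 6+12+2+2+11=33, value 56+56+18+65+68=263
- bale of cotton+pallet of tiles+carton of books+case of wine+drum of solvent: weight 6+12+2+11+2=33, value 56+56+65+68+14=259
- bale of cotton+pallet of tiles+carton of books+case of wine: weight 6+12+2+11=31, value 56+56+65+68=245
Best: $263.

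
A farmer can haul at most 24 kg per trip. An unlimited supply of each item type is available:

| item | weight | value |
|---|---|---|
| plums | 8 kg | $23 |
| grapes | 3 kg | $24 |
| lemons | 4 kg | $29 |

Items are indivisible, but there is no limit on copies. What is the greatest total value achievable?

Best value-per-unit is grapes at 24/3, and filling with it alone uses weight 8×3=24. No mix of the others beats 8×24 = 192.

$192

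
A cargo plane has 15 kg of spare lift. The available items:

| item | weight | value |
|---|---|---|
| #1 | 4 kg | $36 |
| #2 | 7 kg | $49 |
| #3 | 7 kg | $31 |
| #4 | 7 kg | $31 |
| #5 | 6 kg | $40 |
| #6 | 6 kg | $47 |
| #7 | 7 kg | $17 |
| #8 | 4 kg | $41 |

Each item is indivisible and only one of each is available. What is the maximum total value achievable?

Check high-value combinations within 15 kg:
- #1+#2+#8: weight 4+7+4=15, value 36+49+41=126
- #1+#6+#8: weight 4+6+4=14, value 36+47+41=124
- #1+#5+#8: weight 4+6+4=14, value 36+40+41=117
- #1+#3+#8: weight 4+7+4=15, value 36+31+41=108
Best: $126.

$126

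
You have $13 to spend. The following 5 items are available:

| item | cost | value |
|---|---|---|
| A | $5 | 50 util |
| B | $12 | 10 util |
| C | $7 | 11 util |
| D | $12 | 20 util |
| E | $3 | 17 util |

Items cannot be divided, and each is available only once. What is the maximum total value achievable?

67 util

Check high-value combinations within $13:
- A+E: cost 5+3=8, value 50+17=67
- A+C: cost 5+7=12, value 50+11=61
- A: cost 5, value 50
- C+E: cost 7+3=10, value 11+17=28
- D: cost 12, value 20
Best: 67 util.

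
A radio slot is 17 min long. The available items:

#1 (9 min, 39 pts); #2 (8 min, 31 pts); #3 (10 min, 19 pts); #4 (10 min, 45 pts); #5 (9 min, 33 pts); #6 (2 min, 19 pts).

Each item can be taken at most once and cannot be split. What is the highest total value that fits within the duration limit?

70 pts

Check high-value combinations within 17 min:
- #1+#2: duration 9+8=17, value 39+31=70
- #4+#6: duration 10+2=12, value 45+19=64
- #2+#5: duration 8+9=17, value 31+33=64
- #1+#6: duration 9+2=11, value 39+19=58
- #5+#6: duration 9+2=11, value 33+19=52
Best: 70 pts.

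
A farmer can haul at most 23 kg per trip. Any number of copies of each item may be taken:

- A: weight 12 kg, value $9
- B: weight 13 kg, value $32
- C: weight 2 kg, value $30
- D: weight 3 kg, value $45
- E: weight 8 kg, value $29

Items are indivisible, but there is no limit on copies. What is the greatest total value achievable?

$345

Best value-per-unit is C at 30/2; filling with it alone gives 11×30 = 330.
Optimal mix: 10×C + 1×D → weight 23, value 345.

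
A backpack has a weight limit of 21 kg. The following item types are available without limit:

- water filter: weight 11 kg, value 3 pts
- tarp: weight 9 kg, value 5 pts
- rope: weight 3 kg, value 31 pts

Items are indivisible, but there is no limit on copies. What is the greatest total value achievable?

Best value-per-unit is rope at 31/3, and filling with it alone uses weight 7×3=21. No mix of the others beats 7×31 = 217.

217 pts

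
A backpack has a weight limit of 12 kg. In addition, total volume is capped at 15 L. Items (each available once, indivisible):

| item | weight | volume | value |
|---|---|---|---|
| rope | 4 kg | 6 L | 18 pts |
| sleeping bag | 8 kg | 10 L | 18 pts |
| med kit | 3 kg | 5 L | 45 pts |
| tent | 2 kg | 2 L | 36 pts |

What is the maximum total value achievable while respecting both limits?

99 pts

Feasible sets respecting both limits:
- rope+med kit+tent: weight 9, volume 13, value 99
- med kit+tent: weight 5, volume 7, value 81
- rope+med kit: weight 7, volume 11, value 63
Best: 99 pts.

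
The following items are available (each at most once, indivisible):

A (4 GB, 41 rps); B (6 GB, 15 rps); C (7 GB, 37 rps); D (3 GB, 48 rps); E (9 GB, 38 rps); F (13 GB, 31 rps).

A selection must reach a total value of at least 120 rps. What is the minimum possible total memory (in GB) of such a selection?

14

Subsets with value ≥ 120, sorted by total memory:
- A+C+D: memory 14, value 126
- A+D+E: memory 16, value 127
Minimum memory: 14 GB.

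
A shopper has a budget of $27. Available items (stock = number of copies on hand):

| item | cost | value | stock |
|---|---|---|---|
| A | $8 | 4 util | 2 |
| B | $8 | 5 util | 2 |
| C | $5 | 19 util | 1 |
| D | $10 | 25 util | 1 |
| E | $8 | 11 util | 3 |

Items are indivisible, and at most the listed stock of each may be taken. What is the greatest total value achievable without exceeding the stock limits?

Best selections within cost 27 and stock limits:
- 1×C + 1×D + 1×E: cost 23, value 55
- 1×B + 1×C + 1×D: cost 23, value 49
Best: 55 util.

55 util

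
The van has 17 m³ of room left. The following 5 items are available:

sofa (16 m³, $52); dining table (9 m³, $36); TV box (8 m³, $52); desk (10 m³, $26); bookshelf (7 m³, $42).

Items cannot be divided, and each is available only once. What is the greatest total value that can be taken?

$94

Check high-value combinations within 17 m³:
- TV box+bookshelf: volume 8+7=15, value 52+42=94
- dining table+TV box: volume 9+8=17, value 36+52=88
- dining table+bookshelf: volume 9+7=16, value 36+42=78
- desk+bookshelf: volume 10+7=17, value 26+42=68
- TV box: volume 8, value 52
Best: $94.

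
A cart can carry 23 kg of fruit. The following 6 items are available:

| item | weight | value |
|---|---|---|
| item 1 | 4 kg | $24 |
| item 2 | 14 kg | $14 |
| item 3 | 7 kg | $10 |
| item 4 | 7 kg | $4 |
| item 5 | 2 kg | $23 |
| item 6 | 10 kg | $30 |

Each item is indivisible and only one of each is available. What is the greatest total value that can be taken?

This is a 0/1 knapsack; check combinations near the capacity.
- item 1+item 3+item 5+item 6: weight 4+7+2+10=23, value 24+10+23+30=87
- item 1+item 4+item 5+item 6: weight 4+7+2+10=23, value 24+4+23+30=81
- item 1+item 5+item 6: weight 4+2+10=16, value 24+23+30=77
- item 1+item 3+item 6: weight 4+7+10=21, value 24+10+30=64
- item 3+item 5+item 6: weight 7+2+10=19, value 10+23+30=63
Best: $87.

$87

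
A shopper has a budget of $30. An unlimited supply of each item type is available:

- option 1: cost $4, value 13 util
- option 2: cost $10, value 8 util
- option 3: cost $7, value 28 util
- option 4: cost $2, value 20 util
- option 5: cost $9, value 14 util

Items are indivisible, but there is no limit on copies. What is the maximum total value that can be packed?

Best value-per-unit is option 4 at 20/2, and filling with it alone uses cost 15×2=30. No mix of the others beats 15×20 = 300.

300 util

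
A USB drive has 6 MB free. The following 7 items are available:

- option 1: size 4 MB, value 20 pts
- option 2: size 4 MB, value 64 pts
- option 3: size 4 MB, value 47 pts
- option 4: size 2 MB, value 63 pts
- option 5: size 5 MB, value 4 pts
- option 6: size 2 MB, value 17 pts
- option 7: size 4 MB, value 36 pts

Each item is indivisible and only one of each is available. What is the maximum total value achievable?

127 pts

This is a 0/1 knapsack; check combinations near the capacity.
- option 2+option 4: size 4+2=6, value 64+63=127
- option 3+option 4: size 4+2=6, value 47+63=110
- option 4+option 7: size 2+4=6, value 63+36=99
- option 1+option 4: size 4+2=6, value 20+63=83
Best: 127 pts.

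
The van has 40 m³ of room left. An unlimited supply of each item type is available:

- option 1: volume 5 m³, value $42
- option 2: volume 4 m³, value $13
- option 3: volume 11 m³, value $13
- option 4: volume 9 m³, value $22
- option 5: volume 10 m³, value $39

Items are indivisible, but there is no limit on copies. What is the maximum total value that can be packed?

Best value-per-unit is option 1 at 42/5, and filling with it alone uses volume 8×5=40. No mix of the others beats 8×42 = 336.

$336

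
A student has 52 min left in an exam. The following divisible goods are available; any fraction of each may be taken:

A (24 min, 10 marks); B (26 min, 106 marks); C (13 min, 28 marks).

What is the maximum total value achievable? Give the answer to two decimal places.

139.42

Take in order of value per unit:
- B (106/26 per unit): all 26 → value 106, running total 106.00
- C (28/13 per unit): all 13 → value 28, running total 134.00
- A (10/24 per unit): 13 of 24 → value 13×10/24 = 5.4167, running total 139.42
Total 139.42.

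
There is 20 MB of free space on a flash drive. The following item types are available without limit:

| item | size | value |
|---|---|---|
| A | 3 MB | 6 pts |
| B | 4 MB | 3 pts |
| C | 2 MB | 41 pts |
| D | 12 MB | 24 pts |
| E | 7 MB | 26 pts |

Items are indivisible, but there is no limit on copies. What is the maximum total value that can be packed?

410 pts

Best value-per-unit is C at 41/2, and filling with it alone uses size 10×2=20. No mix of the others beats 10×41 = 410.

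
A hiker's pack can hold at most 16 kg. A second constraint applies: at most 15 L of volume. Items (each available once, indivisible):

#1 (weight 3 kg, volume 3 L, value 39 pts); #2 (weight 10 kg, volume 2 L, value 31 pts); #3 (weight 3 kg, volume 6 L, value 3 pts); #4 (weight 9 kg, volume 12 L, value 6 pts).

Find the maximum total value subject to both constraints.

Feasible sets respecting both limits:
- #1+#2+#3: weight 16, volume 11, value 73
- #1+#2: weight 13, volume 5, value 70
- #1+#4: weight 12, volume 15, value 45
Best: 73 pts.

73 pts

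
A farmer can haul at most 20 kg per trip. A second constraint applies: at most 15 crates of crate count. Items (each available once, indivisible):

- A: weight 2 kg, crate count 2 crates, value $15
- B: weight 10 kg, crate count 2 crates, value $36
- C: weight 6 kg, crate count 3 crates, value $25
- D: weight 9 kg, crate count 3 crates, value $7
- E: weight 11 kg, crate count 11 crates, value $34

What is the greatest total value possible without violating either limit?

$76

Feasible sets respecting both limits:
- A+B+C: weight 18, crate count 7, value 76
- B+C: weight 16, crate count 5, value 61
- C+E: weight 17, crate count 14, value 59
Best: $76.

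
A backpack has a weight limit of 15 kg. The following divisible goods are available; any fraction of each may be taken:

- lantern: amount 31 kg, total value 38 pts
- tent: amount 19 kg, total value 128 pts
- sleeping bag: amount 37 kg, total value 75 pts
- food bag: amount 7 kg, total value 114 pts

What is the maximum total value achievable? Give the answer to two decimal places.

Take in order of value per unit:
- food bag (114/7 per unit): all 7 → value 114, running total 114.00
- tent (128/19 per unit): 8 of 19 → value 8×128/19 = 53.8947, running total 167.89
Total 167.89.

167.89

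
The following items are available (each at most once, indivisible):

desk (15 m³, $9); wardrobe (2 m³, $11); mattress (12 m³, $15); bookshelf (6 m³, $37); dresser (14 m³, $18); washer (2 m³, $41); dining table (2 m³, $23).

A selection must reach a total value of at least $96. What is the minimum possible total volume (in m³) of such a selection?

Subsets with value ≥ 96, sorted by total volume:
- bookshelf+washer+dining table: volume 10, value 101
- wardrobe+bookshelf+washer+dining table: volume 12, value 112
- mattress+bookshelf+washer+dining table: volume 22, value 116
- wardrobe+mattress+bookshelf+washer: volume 22, value 104
Minimum volume: 10 m³.

10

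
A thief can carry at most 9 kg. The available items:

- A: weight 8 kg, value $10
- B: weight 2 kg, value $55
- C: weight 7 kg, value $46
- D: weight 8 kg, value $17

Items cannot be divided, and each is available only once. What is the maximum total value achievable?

This is a 0/1 knapsack; check combinations near the capacity.
- B+C: weight 2+7=9, value 55+46=101
- B: weight 2, value 55
- C: weight 7, value 46
Best: $101.

$101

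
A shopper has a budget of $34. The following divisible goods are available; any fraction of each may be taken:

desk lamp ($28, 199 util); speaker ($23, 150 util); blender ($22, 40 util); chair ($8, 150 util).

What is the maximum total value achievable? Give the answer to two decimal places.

Take in order of value per unit:
- chair (150/8 per unit): all 8 → value 150, running total 150.00
- desk lamp (199/28 per unit): 26 of 28 → value 26×199/28 = 184.7857, running total 334.79
Total 334.79.

334.79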